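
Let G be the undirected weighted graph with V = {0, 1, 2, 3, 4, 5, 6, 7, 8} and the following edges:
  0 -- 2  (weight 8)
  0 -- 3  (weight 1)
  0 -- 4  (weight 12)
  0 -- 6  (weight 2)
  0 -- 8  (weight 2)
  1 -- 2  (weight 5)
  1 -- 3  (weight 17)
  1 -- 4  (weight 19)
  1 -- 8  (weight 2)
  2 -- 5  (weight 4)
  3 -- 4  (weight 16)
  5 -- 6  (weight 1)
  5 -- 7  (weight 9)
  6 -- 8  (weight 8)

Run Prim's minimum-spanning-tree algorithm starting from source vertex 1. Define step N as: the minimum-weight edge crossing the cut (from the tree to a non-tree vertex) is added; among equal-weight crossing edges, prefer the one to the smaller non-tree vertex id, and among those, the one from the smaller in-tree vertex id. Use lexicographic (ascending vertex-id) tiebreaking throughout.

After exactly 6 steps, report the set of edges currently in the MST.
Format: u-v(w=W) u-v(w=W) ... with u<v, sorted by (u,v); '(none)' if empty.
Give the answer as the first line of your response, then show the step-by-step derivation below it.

0-3(w=1) 0-6(w=2) 0-8(w=2) 1-8(w=2) 2-5(w=4) 5-6(w=1)

step 1: add edge 1-8 (w=2); MST = {1-8(w=2)}
step 2: add edge 0-8 (w=2); MST = {0-8(w=2) 1-8(w=2)}
step 3: add edge 0-3 (w=1); MST = {0-3(w=1) 0-8(w=2) 1-8(w=2)}
step 4: add edge 0-6 (w=2); MST = {0-3(w=1) 0-6(w=2) 0-8(w=2) 1-8(w=2)}
step 5: add edge 5-6 (w=1); MST = {0-3(w=1) 0-6(w=2) 0-8(w=2) 1-8(w=2) 5-6(w=1)}
step 6: add edge 2-5 (w=4); MST = {0-3(w=1) 0-6(w=2) 0-8(w=2) 1-8(w=2) 2-5(w=4) 5-6(w=1)}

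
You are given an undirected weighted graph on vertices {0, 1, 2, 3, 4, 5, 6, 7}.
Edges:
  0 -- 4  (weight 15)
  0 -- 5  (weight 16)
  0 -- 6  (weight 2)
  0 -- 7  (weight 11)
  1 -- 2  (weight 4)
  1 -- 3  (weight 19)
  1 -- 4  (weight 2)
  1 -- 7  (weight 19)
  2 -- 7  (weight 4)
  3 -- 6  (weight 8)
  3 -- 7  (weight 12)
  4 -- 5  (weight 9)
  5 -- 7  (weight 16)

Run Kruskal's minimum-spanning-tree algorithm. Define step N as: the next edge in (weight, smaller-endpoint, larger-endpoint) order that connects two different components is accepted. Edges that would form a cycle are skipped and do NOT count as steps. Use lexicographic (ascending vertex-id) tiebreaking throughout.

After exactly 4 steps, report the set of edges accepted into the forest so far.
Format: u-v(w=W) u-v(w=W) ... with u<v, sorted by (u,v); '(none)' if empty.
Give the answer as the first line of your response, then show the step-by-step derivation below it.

0-6(w=2) 1-2(w=4) 1-4(w=2) 2-7(w=4)

step 1: add edge 0-6 (w=2); MST = {0-6(w=2)}
step 2: add edge 1-4 (w=2); MST = {0-6(w=2) 1-4(w=2)}
step 3: add edge 1-2 (w=4); MST = {0-6(w=2) 1-2(w=4) 1-4(w=2)}
step 4: add edge 2-7 (w=4); MST = {0-6(w=2) 1-2(w=4) 1-4(w=2) 2-7(w=4)}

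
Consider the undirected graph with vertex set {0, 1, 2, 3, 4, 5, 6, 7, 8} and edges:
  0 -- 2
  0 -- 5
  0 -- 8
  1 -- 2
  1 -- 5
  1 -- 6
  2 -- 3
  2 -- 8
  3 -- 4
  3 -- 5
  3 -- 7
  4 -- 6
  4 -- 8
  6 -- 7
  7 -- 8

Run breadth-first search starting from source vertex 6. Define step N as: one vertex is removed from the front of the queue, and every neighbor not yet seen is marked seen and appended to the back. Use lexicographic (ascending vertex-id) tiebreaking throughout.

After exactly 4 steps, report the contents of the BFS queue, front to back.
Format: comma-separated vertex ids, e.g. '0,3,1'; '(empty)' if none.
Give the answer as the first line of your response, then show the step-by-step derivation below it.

2,5,3,8

step 1: dequeue 6; queue=[1,4,7]; order=6
step 2: dequeue 1; queue=[4,7,2,5]; order=6,1
step 3: dequeue 4; queue=[7,2,5,3,8]; order=6,1,4
step 4: dequeue 7; queue=[2,5,3,8]; order=6,1,4,7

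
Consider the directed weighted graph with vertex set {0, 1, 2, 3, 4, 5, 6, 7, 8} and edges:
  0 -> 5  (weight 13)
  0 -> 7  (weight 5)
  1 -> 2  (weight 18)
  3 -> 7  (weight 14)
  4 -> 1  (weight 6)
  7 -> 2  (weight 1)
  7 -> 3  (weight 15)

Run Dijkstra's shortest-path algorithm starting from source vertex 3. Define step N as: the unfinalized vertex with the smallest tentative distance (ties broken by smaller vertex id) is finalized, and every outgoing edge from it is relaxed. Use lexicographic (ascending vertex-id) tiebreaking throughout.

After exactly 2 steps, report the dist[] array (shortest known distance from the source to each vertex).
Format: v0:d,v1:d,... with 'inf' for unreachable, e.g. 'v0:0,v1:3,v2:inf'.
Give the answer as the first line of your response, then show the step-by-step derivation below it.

v0:inf,v1:inf,v2:15,v3:0,v4:inf,v5:inf,v6:inf,v7:14,v8:inf

step 1: dist = v0:inf,v1:inf,v2:inf,v3:0,v4:inf,v5:inf,v6:inf,v7:14,v8:inf
step 2: dist = v0:inf,v1:inf,v2:15,v3:0,v4:inf,v5:inf,v6:inf,v7:14,v8:inf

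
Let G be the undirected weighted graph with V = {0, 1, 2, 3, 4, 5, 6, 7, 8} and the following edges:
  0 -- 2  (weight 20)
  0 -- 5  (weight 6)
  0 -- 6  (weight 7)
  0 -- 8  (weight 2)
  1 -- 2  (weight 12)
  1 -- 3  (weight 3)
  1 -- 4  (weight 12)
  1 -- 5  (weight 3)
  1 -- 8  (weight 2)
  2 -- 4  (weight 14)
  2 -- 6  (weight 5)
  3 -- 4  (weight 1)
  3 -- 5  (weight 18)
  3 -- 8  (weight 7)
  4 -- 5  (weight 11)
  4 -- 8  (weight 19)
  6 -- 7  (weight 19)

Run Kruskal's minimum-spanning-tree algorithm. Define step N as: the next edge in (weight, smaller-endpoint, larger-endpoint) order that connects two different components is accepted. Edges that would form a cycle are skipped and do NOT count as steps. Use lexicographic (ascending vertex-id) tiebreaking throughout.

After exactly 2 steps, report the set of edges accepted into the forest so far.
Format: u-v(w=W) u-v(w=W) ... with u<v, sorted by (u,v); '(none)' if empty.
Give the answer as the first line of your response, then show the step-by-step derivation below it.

0-8(w=2) 3-4(w=1)

step 1: add edge 3-4 (w=1); MST = {3-4(w=1)}
step 2: add edge 0-8 (w=2); MST = {0-8(w=2) 3-4(w=1)}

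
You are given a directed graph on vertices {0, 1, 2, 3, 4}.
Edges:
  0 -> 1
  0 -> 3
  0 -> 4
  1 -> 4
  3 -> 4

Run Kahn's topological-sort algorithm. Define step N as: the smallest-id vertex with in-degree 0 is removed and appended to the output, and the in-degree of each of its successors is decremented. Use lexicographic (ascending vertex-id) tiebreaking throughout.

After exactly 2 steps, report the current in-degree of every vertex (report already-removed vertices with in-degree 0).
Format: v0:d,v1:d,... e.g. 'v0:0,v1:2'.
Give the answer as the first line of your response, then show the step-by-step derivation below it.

v0:0,v1:0,v2:0,v3:0,v4:1

step 1: output 0; order=[0]; indeg=(0,0,0,0,2)
step 2: output 1; order=[0,1]; indeg=(0,0,0,0,1)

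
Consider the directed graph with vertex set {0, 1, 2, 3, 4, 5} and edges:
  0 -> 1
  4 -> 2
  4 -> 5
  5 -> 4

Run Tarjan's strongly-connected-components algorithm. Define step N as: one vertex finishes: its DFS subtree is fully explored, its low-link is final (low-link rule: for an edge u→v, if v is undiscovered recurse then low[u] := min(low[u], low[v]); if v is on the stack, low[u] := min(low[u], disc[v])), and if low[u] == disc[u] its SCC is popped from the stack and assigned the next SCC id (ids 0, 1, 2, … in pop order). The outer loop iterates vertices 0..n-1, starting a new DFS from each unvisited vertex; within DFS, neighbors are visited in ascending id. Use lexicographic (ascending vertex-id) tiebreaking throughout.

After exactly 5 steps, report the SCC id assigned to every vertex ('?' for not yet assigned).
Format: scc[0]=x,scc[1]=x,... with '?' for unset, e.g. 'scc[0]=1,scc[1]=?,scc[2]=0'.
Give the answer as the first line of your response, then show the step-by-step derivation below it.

scc[0]=1,scc[1]=0,scc[2]=2,scc[3]=3,scc[4]=?,scc[5]=?

step 1: low=(low[0]=0,low[1]=1,low[2]=?,low[3]=?,low[4]=?,low[5]=?); scc=(scc[0]=?,scc[1]=0,scc[2]=?,scc[3]=?,scc[4]=?,scc[5]=?)
step 2: low=(low[0]=0,low[1]=1,low[2]=?,low[3]=?,low[4]=?,low[5]=?); scc=(scc[0]=1,scc[1]=0,scc[2]=?,scc[3]=?,scc[4]=?,scc[5]=?)
step 3: low=(low[0]=0,low[1]=1,low[2]=2,low[3]=?,low[4]=?,low[5]=?); scc=(scc[0]=1,scc[1]=0,scc[2]=2,scc[3]=?,scc[4]=?,scc[5]=?)
step 4: low=(low[0]=0,low[1]=1,low[2]=2,low[3]=3,low[4]=?,low[5]=?); scc=(scc[0]=1,scc[1]=0,scc[2]=2,scc[3]=3,scc[4]=?,scc[5]=?)
step 5: low=(low[0]=0,low[1]=1,low[2]=2,low[3]=3,low[4]=4,low[5]=4); scc=(scc[0]=1,scc[1]=0,scc[2]=2,scc[3]=3,scc[4]=?,scc[5]=?)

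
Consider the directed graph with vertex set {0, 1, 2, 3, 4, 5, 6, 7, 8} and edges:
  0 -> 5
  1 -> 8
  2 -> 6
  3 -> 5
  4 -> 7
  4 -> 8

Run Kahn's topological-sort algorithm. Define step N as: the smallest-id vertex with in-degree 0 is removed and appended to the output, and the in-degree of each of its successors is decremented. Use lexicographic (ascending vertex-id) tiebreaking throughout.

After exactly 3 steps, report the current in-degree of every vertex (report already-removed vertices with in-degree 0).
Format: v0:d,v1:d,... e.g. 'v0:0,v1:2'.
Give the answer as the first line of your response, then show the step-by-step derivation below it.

v0:0,v1:0,v2:0,v3:0,v4:0,v5:1,v6:0,v7:1,v8:1

step 1: output 0; order=[0]; indeg=(0,0,0,0,0,1,1,1,2)
step 2: output 1; order=[0,1]; indeg=(0,0,0,0,0,1,1,1,1)
step 3: output 2; order=[0,1,2]; indeg=(0,0,0,0,0,1,0,1,1)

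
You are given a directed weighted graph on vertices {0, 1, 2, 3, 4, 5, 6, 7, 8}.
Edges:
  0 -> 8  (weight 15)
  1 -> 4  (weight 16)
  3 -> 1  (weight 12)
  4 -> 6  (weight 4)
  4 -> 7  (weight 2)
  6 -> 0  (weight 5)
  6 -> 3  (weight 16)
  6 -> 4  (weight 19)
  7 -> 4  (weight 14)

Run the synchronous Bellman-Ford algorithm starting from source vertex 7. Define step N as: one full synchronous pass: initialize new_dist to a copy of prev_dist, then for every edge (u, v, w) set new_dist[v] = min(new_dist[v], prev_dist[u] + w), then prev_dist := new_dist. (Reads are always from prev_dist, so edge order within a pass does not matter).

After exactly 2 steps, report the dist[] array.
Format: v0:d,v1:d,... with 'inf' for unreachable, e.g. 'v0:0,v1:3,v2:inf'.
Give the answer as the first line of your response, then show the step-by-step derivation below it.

v0:inf,v1:inf,v2:inf,v3:inf,v4:14,v5:inf,v6:18,v7:0,v8:inf

step 1: dist = v0:inf,v1:inf,v2:inf,v3:inf,v4:14,v5:inf,v6:inf,v7:0,v8:inf
step 2: dist = v0:inf,v1:inf,v2:inf,v3:inf,v4:14,v5:inf,v6:18,v7:0,v8:inf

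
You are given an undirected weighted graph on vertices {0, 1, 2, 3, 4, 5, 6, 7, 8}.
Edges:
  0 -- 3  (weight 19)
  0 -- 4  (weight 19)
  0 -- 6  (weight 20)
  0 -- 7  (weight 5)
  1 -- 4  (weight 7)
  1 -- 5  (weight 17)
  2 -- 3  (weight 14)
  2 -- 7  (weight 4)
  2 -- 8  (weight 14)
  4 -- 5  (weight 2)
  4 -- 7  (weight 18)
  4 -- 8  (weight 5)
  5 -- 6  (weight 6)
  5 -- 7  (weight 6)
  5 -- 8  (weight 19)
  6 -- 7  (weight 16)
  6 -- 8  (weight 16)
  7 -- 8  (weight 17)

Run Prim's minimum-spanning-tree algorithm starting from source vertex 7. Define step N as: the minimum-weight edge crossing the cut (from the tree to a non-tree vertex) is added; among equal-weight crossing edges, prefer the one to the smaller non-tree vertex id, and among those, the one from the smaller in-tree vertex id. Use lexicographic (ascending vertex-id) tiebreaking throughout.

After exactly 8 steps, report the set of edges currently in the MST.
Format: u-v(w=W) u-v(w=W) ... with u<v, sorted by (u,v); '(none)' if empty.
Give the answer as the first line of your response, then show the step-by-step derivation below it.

0-7(w=5) 1-4(w=7) 2-3(w=14) 2-7(w=4) 4-5(w=2) 4-8(w=5) 5-6(w=6) 5-7(w=6)

step 1: add edge 2-7 (w=4); MST = {2-7(w=4)}
step 2: add edge 0-7 (w=5); MST = {0-7(w=5) 2-7(w=4)}
step 3: add edge 5-7 (w=6); MST = {0-7(w=5) 2-7(w=4) 5-7(w=6)}
step 4: add edge 4-5 (w=2); MST = {0-7(w=5) 2-7(w=4) 4-5(w=2) 5-7(w=6)}
step 5: add edge 4-8 (w=5); MST = {0-7(w=5) 2-7(w=4) 4-5(w=2) 4-8(w=5) 5-7(w=6)}
step 6: add edge 5-6 (w=6); MST = {0-7(w=5) 2-7(w=4) 4-5(w=2) 4-8(w=5) 5-6(w=6) 5-7(w=6)}
step 7: add edge 1-4 (w=7); MST = {0-7(w=5) 1-4(w=7) 2-7(w=4) 4-5(w=2) 4-8(w=5) 5-6(w=6) 5-7(w=6)}
step 8: add edge 2-3 (w=14); MST = {0-7(w=5) 1-4(w=7) 2-3(w=14) 2-7(w=4) 4-5(w=2) 4-8(w=5) 5-6(w=6) 5-7(w=6)}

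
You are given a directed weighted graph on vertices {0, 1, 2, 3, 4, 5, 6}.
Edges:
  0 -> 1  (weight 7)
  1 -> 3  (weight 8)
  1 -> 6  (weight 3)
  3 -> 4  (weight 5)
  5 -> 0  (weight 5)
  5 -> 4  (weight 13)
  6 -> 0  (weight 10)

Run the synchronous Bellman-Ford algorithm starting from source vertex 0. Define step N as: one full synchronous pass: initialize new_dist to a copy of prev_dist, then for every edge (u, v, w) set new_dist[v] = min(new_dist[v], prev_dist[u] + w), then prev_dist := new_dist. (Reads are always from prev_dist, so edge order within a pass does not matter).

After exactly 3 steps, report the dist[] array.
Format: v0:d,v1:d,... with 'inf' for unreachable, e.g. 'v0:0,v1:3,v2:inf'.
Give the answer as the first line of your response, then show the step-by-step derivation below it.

v0:0,v1:7,v2:inf,v3:15,v4:20,v5:inf,v6:10

step 1: dist = v0:0,v1:7,v2:inf,v3:inf,v4:inf,v5:inf,v6:inf
step 2: dist = v0:0,v1:7,v2:inf,v3:15,v4:inf,v5:inf,v6:10
step 3: dist = v0:0,v1:7,v2:inf,v3:15,v4:20,v5:inf,v6:10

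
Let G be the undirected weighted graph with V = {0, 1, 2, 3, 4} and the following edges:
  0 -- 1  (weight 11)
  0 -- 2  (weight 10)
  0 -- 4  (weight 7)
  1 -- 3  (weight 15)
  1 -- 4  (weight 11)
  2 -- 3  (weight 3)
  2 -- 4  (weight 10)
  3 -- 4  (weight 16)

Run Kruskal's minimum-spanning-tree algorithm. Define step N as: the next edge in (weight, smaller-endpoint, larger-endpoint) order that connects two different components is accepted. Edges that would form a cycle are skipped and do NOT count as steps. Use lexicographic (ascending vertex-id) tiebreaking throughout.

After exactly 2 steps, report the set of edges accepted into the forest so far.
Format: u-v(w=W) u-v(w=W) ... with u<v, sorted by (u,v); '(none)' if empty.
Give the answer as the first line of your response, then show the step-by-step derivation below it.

0-4(w=7) 2-3(w=3)

step 1: add edge 2-3 (w=3); MST = {2-3(w=3)}
step 2: add edge 0-4 (w=7); MST = {0-4(w=7) 2-3(w=3)}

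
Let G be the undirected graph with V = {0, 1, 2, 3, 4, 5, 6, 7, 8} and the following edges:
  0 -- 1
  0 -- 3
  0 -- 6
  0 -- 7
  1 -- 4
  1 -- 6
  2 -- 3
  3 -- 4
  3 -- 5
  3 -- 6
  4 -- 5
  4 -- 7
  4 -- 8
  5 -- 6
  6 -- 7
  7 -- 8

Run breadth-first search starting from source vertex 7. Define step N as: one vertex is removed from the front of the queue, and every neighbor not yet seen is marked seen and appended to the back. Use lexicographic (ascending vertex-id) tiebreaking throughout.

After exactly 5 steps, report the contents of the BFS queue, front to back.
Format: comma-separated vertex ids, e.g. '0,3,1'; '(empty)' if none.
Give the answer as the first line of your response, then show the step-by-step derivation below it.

1,3,5

step 1: dequeue 7; queue=[0,4,6,8]; order=7
step 2: dequeue 0; queue=[4,6,8,1,3]; order=7,0
step 3: dequeue 4; queue=[6,8,1,3,5]; order=7,0,4
step 4: dequeue 6; queue=[8,1,3,5]; order=7,0,4,6
step 5: dequeue 8; queue=[1,3,5]; order=7,0,4,6,8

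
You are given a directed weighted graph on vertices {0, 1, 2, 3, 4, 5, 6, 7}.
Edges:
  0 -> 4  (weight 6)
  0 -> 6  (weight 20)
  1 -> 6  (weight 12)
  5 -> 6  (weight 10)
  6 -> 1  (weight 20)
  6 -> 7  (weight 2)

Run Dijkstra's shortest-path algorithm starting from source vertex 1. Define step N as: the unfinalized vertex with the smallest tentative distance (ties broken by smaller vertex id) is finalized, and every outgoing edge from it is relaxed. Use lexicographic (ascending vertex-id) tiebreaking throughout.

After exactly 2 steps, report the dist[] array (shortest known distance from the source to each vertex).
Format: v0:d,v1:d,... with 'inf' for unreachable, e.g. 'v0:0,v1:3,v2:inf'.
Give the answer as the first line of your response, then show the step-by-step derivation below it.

v0:inf,v1:0,v2:inf,v3:inf,v4:inf,v5:inf,v6:12,v7:14

step 1: dist = v0:inf,v1:0,v2:inf,v3:inf,v4:inf,v5:inf,v6:12,v7:inf
step 2: dist = v0:inf,v1:0,v2:inf,v3:inf,v4:inf,v5:inf,v6:12,v7:14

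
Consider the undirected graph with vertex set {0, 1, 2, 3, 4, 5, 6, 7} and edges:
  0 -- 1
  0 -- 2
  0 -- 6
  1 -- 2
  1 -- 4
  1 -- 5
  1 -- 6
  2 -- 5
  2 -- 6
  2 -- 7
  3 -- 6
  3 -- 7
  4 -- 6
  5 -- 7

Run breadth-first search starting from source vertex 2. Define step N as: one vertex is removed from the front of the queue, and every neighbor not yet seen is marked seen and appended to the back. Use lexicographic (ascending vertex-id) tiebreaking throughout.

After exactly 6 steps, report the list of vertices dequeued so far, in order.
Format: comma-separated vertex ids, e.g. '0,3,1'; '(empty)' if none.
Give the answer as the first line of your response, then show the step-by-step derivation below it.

2,0,1,5,6,7

step 1: dequeue 2; queue=[0,1,5,6,7]; order=2
step 2: dequeue 0; queue=[1,5,6,7]; order=2,0
step 3: dequeue 1; queue=[5,6,7,4]; order=2,0,1
step 4: dequeue 5; queue=[6,7,4]; order=2,0,1,5
step 5: dequeue 6; queue=[7,4,3]; order=2,0,1,5,6
step 6: dequeue 7; queue=[4,3]; order=2,0,1,5,6,7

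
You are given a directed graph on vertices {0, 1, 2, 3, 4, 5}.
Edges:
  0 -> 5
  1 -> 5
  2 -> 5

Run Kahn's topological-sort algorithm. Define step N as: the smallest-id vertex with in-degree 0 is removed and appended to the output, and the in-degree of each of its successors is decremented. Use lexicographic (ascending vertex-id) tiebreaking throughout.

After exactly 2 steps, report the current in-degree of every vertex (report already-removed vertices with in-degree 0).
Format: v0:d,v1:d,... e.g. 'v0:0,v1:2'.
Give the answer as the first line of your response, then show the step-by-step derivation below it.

v0:0,v1:0,v2:0,v3:0,v4:0,v5:1

step 1: output 0; order=[0]; indeg=(0,0,0,0,0,2)
step 2: output 1; order=[0,1]; indeg=(0,0,0,0,0,1)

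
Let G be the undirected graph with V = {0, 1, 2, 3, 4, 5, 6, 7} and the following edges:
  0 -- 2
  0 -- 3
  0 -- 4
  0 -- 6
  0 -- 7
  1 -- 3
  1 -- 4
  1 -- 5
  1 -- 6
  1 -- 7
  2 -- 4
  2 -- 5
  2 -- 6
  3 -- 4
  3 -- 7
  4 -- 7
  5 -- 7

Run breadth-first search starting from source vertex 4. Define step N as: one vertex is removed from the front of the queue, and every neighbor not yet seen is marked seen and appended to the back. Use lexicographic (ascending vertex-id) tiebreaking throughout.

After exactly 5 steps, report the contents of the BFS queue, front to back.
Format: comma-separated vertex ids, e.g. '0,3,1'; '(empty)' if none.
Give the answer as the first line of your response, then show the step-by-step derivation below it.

7,6,5

step 1: dequeue 4; queue=[0,1,2,3,7]; order=4
step 2: dequeue 0; queue=[1,2,3,7,6]; order=4,0
step 3: dequeue 1; queue=[2,3,7,6,5]; order=4,0,1
step 4: dequeue 2; queue=[3,7,6,5]; order=4,0,1,2
step 5: dequeue 3; queue=[7,6,5]; order=4,0,1,2,3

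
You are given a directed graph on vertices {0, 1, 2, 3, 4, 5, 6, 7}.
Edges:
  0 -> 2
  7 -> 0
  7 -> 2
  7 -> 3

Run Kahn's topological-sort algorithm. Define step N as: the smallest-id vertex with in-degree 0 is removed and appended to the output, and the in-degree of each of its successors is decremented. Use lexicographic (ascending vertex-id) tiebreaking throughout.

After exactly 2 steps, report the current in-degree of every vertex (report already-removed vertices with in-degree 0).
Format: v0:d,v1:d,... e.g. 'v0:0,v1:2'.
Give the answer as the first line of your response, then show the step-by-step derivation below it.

v0:1,v1:0,v2:2,v3:1,v4:0,v5:0,v6:0,v7:0

step 1: output 1; order=[1]; indeg=(1,0,2,1,0,0,0,0)
step 2: output 4; order=[1,4]; indeg=(1,0,2,1,0,0,0,0)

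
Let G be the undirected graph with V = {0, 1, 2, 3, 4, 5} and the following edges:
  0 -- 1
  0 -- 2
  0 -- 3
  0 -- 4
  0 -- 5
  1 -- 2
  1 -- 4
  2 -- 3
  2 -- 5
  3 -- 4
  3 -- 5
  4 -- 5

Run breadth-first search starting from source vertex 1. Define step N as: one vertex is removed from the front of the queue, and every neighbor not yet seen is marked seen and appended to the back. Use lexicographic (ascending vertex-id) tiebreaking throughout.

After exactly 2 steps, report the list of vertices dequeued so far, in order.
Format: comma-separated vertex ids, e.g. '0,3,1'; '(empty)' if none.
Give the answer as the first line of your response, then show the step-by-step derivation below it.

1,0

step 1: dequeue 1; queue=[0,2,4]; order=1
step 2: dequeue 0; queue=[2,4,3,5]; order=1,0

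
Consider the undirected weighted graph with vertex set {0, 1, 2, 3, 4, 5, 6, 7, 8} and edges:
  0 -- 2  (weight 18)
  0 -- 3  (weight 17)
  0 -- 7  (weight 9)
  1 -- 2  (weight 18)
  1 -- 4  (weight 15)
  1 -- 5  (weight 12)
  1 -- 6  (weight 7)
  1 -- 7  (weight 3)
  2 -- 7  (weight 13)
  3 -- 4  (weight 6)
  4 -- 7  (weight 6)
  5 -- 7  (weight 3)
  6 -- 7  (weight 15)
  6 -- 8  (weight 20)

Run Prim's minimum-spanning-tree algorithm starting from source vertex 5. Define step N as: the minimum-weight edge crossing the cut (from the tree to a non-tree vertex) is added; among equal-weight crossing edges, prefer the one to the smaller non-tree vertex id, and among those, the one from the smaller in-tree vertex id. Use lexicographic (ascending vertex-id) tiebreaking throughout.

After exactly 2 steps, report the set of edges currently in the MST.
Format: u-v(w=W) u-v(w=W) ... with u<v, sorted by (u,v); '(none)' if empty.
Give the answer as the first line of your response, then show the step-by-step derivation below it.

1-7(w=3) 5-7(w=3)

step 1: add edge 5-7 (w=3); MST = {5-7(w=3)}
step 2: add edge 1-7 (w=3); MST = {1-7(w=3) 5-7(w=3)}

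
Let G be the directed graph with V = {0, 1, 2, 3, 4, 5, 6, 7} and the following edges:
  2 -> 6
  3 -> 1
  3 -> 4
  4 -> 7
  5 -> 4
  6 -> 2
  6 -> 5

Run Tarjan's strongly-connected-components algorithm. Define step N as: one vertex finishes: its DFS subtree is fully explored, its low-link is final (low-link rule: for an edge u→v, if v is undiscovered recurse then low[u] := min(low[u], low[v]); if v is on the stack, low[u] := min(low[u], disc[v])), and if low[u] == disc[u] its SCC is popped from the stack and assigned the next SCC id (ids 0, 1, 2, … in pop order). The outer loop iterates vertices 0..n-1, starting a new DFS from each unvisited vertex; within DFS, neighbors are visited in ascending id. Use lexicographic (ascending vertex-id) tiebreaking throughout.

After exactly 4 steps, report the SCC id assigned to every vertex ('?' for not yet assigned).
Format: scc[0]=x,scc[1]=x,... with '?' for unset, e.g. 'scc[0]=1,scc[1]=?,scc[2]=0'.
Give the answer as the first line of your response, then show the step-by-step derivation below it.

scc[0]=0,scc[1]=1,scc[2]=?,scc[3]=?,scc[4]=3,scc[5]=?,scc[6]=?,scc[7]=2

step 1: low=(low[0]=0,low[1]=?,low[2]=?,low[3]=?,low[4]=?,low[5]=?,low[6]=?,low[7]=?); scc=(scc[0]=0,scc[1]=?,scc[2]=?,scc[3]=?,scc[4]=?,scc[5]=?,scc[6]=?,scc[7]=?)
step 2: low=(low[0]=0,low[1]=1,low[2]=?,low[3]=?,low[4]=?,low[5]=?,low[6]=?,low[7]=?); scc=(scc[0]=0,scc[1]=1,scc[2]=?,scc[3]=?,scc[4]=?,scc[5]=?,scc[6]=?,scc[7]=?)
step 3: low=(low[0]=0,low[1]=1,low[2]=2,low[3]=?,low[4]=5,low[5]=4,low[6]=2,low[7]=6); scc=(scc[0]=0,scc[1]=1,scc[2]=?,scc[3]=?,scc[4]=?,scc[5]=?,scc[6]=?,scc[7]=2)
step 4: low=(low[0]=0,low[1]=1,low[2]=2,low[3]=?,low[4]=5,low[5]=4,low[6]=2,low[7]=6); scc=(scc[0]=0,scc[1]=1,scc[2]=?,scc[3]=?,scc[4]=3,scc[5]=?,scc[6]=?,scc[7]=2)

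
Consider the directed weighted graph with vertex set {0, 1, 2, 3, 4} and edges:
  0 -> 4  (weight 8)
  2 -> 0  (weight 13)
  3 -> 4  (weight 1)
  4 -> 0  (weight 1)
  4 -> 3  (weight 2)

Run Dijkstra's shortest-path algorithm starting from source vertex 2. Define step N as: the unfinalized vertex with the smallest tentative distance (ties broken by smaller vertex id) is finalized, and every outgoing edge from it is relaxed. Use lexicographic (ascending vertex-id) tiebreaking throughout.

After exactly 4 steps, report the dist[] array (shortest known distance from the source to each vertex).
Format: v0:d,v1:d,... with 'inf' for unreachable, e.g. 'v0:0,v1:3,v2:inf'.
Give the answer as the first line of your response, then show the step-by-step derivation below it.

v0:13,v1:inf,v2:0,v3:23,v4:21

step 1: dist = v0:13,v1:inf,v2:0,v3:inf,v4:inf
step 2: dist = v0:13,v1:inf,v2:0,v3:inf,v4:21
step 3: dist = v0:13,v1:inf,v2:0,v3:23,v4:21
step 4: dist = v0:13,v1:inf,v2:0,v3:23,v4:21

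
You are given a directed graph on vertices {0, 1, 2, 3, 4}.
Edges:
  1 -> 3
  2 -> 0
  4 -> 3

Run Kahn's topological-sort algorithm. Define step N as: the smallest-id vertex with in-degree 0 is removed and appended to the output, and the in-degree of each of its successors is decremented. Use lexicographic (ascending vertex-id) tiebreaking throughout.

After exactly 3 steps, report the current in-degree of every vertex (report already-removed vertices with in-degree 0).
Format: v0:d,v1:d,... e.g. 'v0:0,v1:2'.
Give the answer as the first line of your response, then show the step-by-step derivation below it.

v0:0,v1:0,v2:0,v3:1,v4:0

step 1: output 1; order=[1]; indeg=(1,0,0,1,0)
step 2: output 2; order=[1,2]; indeg=(0,0,0,1,0)
step 3: output 0; order=[1,2,0]; indeg=(0,0,0,1,0)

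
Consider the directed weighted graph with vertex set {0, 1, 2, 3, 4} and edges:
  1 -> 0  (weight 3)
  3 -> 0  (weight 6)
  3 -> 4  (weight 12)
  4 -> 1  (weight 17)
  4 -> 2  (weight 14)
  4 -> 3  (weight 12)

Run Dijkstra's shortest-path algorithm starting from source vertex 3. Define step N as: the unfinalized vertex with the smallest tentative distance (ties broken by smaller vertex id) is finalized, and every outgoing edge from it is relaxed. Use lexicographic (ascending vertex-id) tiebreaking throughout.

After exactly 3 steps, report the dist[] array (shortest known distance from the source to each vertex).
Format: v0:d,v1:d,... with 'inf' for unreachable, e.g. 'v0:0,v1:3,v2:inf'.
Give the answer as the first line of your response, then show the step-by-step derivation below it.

v0:6,v1:29,v2:26,v3:0,v4:12

step 1: dist = v0:6,v1:inf,v2:inf,v3:0,v4:12
step 2: dist = v0:6,v1:inf,v2:inf,v3:0,v4:12
step 3: dist = v0:6,v1:29,v2:26,v3:0,v4:12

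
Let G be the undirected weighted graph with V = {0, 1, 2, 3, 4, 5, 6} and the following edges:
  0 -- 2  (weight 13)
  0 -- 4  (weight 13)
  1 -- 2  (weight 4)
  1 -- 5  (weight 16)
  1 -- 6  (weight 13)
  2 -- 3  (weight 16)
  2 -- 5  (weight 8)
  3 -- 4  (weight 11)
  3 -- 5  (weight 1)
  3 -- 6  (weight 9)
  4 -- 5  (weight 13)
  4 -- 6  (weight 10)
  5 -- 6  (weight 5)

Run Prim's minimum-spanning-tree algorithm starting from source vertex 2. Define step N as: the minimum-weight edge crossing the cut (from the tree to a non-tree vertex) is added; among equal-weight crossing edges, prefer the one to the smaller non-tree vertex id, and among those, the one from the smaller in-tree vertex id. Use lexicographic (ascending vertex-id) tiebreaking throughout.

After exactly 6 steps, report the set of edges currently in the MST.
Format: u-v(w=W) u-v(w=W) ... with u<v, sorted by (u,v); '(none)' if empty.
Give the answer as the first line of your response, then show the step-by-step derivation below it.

0-2(w=13) 1-2(w=4) 2-5(w=8) 3-5(w=1) 4-6(w=10) 5-6(w=5)

step 1: add edge 1-2 (w=4); MST = {1-2(w=4)}
step 2: add edge 2-5 (w=8); MST = {1-2(w=4) 2-5(w=8)}
step 3: add edge 3-5 (w=1); MST = {1-2(w=4) 2-5(w=8) 3-5(w=1)}
step 4: add edge 5-6 (w=5); MST = {1-2(w=4) 2-5(w=8) 3-5(w=1) 5-6(w=5)}
step 5: add edge 4-6 (w=10); MST = {1-2(w=4) 2-5(w=8) 3-5(w=1) 4-6(w=10) 5-6(w=5)}
step 6: add edge 0-2 (w=13); MST = {0-2(w=13) 1-2(w=4) 2-5(w=8) 3-5(w=1) 4-6(w=10) 5-6(w=5)}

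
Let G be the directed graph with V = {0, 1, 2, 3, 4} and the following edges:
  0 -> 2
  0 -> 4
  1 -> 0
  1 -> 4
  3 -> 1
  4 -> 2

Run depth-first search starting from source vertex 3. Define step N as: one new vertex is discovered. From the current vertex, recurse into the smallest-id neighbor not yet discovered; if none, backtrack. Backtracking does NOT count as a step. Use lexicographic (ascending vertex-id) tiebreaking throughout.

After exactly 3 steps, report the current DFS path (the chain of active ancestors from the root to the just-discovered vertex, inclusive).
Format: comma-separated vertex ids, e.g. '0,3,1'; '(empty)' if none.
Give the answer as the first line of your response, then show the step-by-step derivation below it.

3,1,0

step 1: discover 3; path=3; order=3
step 2: discover 1; path=3>1; order=3,1
step 3: discover 0; path=3>1>0; order=3,1,0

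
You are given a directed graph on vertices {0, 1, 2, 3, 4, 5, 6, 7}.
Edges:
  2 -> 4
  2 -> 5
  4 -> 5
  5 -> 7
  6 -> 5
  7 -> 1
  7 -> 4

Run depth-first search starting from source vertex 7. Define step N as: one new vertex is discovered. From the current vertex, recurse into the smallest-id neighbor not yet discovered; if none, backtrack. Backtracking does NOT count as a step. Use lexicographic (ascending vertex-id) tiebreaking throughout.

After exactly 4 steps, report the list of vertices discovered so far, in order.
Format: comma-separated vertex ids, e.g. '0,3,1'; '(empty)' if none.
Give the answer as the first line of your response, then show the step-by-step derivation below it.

7,1,4,5

step 1: discover 7; path=7; order=7
step 2: discover 1; path=7>1; order=7,1
step 3: discover 4; path=7>4; order=7,1,4
step 4: discover 5; path=7>4>5; order=7,1,4,5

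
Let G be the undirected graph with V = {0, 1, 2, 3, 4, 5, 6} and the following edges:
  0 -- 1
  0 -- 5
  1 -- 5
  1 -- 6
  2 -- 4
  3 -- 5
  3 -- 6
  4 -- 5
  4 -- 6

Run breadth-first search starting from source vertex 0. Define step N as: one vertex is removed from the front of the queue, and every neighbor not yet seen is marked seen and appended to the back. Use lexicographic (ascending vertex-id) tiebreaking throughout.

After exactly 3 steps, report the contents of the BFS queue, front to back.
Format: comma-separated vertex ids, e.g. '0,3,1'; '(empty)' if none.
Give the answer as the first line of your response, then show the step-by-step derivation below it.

6,3,4

step 1: dequeue 0; queue=[1,5]; order=0
step 2: dequeue 1; queue=[5,6]; order=0,1
step 3: dequeue 5; queue=[6,3,4]; order=0,1,5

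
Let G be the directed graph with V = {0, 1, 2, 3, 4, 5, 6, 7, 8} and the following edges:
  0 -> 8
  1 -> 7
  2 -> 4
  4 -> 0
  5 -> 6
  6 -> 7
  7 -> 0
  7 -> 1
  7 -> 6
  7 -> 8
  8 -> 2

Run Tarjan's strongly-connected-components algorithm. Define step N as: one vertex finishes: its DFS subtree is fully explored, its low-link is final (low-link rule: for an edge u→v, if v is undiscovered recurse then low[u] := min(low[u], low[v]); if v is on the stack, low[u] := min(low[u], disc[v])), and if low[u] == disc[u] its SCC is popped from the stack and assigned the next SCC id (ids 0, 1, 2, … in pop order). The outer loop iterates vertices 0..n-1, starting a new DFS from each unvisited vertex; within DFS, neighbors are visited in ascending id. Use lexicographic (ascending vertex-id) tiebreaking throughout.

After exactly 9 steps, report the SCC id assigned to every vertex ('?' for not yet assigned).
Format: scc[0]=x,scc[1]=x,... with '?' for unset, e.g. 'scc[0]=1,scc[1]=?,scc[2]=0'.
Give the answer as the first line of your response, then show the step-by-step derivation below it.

scc[0]=0,scc[1]=1,scc[2]=0,scc[3]=2,scc[4]=0,scc[5]=3,scc[6]=1,scc[7]=1,scc[8]=0

step 1: low=(low[0]=0,low[1]=?,low[2]=2,low[3]=?,low[4]=0,low[5]=?,low[6]=?,low[7]=?,low[8]=1); scc=(scc[0]=?,scc[1]=?,scc[2]=?,scc[3]=?,scc[4]=?,scc[5]=?,scc[6]=?,scc[7]=?,scc[8]=?)
step 2: low=(low[0]=0,low[1]=?,low[2]=0,low[3]=?,low[4]=0,low[5]=?,low[6]=?,low[7]=?,low[8]=1); scc=(scc[0]=?,scc[1]=?,scc[2]=?,scc[3]=?,scc[4]=?,scc[5]=?,scc[6]=?,scc[7]=?,scc[8]=?)
step 3: low=(low[0]=0,low[1]=?,low[2]=0,low[3]=?,low[4]=0,low[5]=?,low[6]=?,low[7]=?,low[8]=0); scc=(scc[0]=?,scc[1]=?,scc[2]=?,scc[3]=?,scc[4]=?,scc[5]=?,scc[6]=?,scc[7]=?,scc[8]=?)
step 4: low=(low[0]=0,low[1]=?,low[2]=0,low[3]=?,low[4]=0,low[5]=?,low[6]=?,low[7]=?,low[8]=0); scc=(scc[0]=0,scc[1]=?,scc[2]=0,scc[3]=?,scc[4]=0,scc[5]=?,scc[6]=?,scc[7]=?,scc[8]=0)
step 5: low=(low[0]=0,low[1]=4,low[2]=0,low[3]=?,low[4]=0,low[5]=?,low[6]=5,low[7]=4,low[8]=0); scc=(scc[0]=0,scc[1]=?,scc[2]=0,scc[3]=?,scc[4]=0,scc[5]=?,scc[6]=?,scc[7]=?,scc[8]=0)
step 6: low=(low[0]=0,low[1]=4,low[2]=0,low[3]=?,low[4]=0,low[5]=?,low[6]=5,low[7]=4,low[8]=0); scc=(scc[0]=0,scc[1]=?,scc[2]=0,scc[3]=?,scc[4]=0,scc[5]=?,scc[6]=?,scc[7]=?,scc[8]=0)
step 7: low=(low[0]=0,low[1]=4,low[2]=0,low[3]=?,low[4]=0,low[5]=?,low[6]=5,low[7]=4,low[8]=0); scc=(scc[0]=0,scc[1]=1,scc[2]=0,scc[3]=?,scc[4]=0,scc[5]=?,scc[6]=1,scc[7]=1,scc[8]=0)
step 8: low=(low[0]=0,low[1]=4,low[2]=0,low[3]=7,low[4]=0,low[5]=?,low[6]=5,low[7]=4,low[8]=0); scc=(scc[0]=0,scc[1]=1,scc[2]=0,scc[3]=2,scc[4]=0,scc[5]=?,scc[6]=1,scc[7]=1,scc[8]=0)
step 9: low=(low[0]=0,low[1]=4,low[2]=0,low[3]=7,low[4]=0,low[5]=8,low[6]=5,low[7]=4,low[8]=0); scc=(scc[0]=0,scc[1]=1,scc[2]=0,scc[3]=2,scc[4]=0,scc[5]=3,scc[6]=1,scc[7]=1,scc[8]=0)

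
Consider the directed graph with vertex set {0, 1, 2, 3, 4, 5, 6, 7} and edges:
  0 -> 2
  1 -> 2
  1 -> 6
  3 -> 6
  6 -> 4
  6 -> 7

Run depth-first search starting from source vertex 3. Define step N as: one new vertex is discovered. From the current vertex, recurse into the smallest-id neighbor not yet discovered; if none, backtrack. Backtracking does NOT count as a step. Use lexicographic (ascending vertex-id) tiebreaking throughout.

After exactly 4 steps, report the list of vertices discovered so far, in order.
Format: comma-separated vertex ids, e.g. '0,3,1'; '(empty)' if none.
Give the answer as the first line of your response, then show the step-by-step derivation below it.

3,6,4,7

step 1: discover 3; path=3; order=3
step 2: discover 6; path=3>6; order=3,6
step 3: discover 4; path=3>6>4; order=3,6,4
step 4: discover 7; path=3>6>7; order=3,6,4,7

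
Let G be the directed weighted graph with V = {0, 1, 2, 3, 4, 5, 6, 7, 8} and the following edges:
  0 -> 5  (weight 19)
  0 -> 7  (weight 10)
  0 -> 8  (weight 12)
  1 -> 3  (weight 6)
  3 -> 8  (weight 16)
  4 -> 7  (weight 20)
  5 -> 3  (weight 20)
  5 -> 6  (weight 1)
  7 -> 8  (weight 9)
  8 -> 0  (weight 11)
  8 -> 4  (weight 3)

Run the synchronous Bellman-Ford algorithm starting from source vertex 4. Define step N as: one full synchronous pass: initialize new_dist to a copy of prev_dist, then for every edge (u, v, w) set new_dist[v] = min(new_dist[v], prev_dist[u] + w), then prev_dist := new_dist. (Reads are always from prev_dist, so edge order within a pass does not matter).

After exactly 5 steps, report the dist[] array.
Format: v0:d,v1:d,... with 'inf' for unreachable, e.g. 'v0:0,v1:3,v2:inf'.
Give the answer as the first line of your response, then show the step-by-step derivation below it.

v0:40,v1:inf,v2:inf,v3:79,v4:0,v5:59,v6:60,v7:20,v8:29

step 1: dist = v0:inf,v1:inf,v2:inf,v3:inf,v4:0,v5:inf,v6:inf,v7:20,v8:inf
step 2: dist = v0:inf,v1:inf,v2:inf,v3:inf,v4:0,v5:inf,v6:inf,v7:20,v8:29
step 3: dist = v0:40,v1:inf,v2:inf,v3:inf,v4:0,v5:inf,v6:inf,v7:20,v8:29
step 4: dist = v0:40,v1:inf,v2:inf,v3:inf,v4:0,v5:59,v6:inf,v7:20,v8:29
step 5: dist = v0:40,v1:inf,v2:inf,v3:79,v4:0,v5:59,v6:60,v7:20,v8:29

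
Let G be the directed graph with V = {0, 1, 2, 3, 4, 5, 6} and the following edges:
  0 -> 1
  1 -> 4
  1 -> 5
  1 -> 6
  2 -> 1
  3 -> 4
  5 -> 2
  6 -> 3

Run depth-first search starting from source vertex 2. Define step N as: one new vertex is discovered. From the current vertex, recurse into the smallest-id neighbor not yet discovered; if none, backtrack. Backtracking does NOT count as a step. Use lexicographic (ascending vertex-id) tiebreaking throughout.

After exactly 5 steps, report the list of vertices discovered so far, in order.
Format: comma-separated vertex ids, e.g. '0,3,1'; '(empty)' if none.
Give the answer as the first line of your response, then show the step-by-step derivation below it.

2,1,4,5,6

step 1: discover 2; path=2; order=2
step 2: discover 1; path=2>1; order=2,1
step 3: discover 4; path=2>1>4; order=2,1,4
step 4: discover 5; path=2>1>5; order=2,1,4,5
step 5: discover 6; path=2>1>6; order=2,1,4,5,6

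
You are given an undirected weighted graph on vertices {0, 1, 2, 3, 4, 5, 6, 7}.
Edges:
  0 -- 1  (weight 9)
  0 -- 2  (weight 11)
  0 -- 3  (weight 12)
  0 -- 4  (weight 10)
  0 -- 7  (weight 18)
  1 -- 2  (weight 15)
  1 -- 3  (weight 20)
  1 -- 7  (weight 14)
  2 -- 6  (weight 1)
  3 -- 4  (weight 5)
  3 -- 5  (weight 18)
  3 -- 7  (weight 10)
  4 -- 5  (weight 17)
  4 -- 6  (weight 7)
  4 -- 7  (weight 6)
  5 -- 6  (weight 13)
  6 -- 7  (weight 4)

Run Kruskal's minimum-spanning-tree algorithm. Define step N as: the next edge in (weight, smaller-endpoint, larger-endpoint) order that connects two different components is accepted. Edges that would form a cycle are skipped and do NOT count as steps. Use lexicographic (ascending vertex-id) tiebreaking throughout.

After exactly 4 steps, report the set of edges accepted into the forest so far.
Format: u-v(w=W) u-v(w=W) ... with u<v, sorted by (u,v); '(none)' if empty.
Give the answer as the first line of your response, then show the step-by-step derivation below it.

2-6(w=1) 3-4(w=5) 4-7(w=6) 6-7(w=4)

step 1: add edge 2-6 (w=1); MST = {2-6(w=1)}
step 2: add edge 6-7 (w=4); MST = {2-6(w=1) 6-7(w=4)}
step 3: add edge 3-4 (w=5); MST = {2-6(w=1) 3-4(w=5) 6-7(w=4)}
step 4: add edge 4-7 (w=6); MST = {2-6(w=1) 3-4(w=5) 4-7(w=6) 6-7(w=4)}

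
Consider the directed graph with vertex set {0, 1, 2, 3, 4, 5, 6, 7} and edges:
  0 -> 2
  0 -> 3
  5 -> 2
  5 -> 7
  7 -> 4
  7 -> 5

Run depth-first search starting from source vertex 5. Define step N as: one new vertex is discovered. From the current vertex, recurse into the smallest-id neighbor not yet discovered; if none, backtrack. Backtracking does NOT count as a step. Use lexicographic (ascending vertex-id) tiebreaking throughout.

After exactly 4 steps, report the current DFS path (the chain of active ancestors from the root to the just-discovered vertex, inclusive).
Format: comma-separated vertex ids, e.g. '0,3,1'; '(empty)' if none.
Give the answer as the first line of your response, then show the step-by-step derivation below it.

5,7,4

step 1: discover 5; path=5; order=5
step 2: discover 2; path=5>2; order=5,2
step 3: discover 7; path=5>7; order=5,2,7
step 4: discover 4; path=5>7>4; order=5,2,7,4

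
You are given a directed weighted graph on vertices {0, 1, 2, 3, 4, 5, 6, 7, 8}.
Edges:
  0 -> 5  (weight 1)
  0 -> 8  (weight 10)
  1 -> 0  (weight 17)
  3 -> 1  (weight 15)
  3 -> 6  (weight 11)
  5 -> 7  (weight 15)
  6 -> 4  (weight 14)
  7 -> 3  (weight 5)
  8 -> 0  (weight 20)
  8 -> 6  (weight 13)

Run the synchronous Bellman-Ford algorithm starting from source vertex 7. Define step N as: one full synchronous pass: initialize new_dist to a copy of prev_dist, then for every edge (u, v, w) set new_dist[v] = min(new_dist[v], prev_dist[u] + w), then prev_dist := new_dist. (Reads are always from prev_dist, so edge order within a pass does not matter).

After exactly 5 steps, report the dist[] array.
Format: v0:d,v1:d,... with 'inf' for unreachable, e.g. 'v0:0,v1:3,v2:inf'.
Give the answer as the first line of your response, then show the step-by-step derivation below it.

v0:37,v1:20,v2:inf,v3:5,v4:30,v5:38,v6:16,v7:0,v8:47

step 1: dist = v0:inf,v1:inf,v2:inf,v3:5,v4:inf,v5:inf,v6:inf,v7:0,v8:inf
step 2: dist = v0:inf,v1:20,v2:inf,v3:5,v4:inf,v5:inf,v6:16,v7:0,v8:inf
step 3: dist = v0:37,v1:20,v2:inf,v3:5,v4:30,v5:inf,v6:16,v7:0,v8:inf
step 4: dist = v0:37,v1:20,v2:inf,v3:5,v4:30,v5:38,v6:16,v7:0,v8:47
step 5: dist = v0:37,v1:20,v2:inf,v3:5,v4:30,v5:38,v6:16,v7:0,v8:47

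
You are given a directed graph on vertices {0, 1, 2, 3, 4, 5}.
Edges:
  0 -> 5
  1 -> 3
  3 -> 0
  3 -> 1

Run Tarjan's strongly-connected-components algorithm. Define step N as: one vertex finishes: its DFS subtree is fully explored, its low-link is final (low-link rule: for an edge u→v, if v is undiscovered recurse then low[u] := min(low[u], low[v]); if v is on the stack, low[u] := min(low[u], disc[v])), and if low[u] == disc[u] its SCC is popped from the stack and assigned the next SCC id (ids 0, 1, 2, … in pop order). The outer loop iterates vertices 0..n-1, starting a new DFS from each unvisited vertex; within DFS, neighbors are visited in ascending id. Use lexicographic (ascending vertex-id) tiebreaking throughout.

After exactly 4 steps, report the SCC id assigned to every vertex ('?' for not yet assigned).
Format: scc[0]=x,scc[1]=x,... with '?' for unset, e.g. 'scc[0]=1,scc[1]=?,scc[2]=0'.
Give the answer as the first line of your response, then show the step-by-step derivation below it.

scc[0]=1,scc[1]=2,scc[2]=?,scc[3]=2,scc[4]=?,scc[5]=0

step 1: low=(low[0]=0,low[1]=?,low[2]=?,low[3]=?,low[4]=?,low[5]=1); scc=(scc[0]=?,scc[1]=?,scc[2]=?,scc[3]=?,scc[4]=?,scc[5]=0)
step 2: low=(low[0]=0,low[1]=?,low[2]=?,low[3]=?,low[4]=?,low[5]=1); scc=(scc[0]=1,scc[1]=?,scc[2]=?,scc[3]=?,scc[4]=?,scc[5]=0)
step 3: low=(low[0]=0,low[1]=2,low[2]=?,low[3]=2,low[4]=?,low[5]=1); scc=(scc[0]=1,scc[1]=?,scc[2]=?,scc[3]=?,scc[4]=?,scc[5]=0)
step 4: low=(low[0]=0,low[1]=2,low[2]=?,low[3]=2,low[4]=?,low[5]=1); scc=(scc[0]=1,scc[1]=2,scc[2]=?,scc[3]=2,scc[4]=?,scc[5]=0)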